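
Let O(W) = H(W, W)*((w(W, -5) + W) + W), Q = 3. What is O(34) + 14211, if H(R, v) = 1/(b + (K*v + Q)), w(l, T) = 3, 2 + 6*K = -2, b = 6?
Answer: 582438/41 ≈ 14206.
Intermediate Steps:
K = -⅔ (K = -⅓ + (⅙)*(-2) = -⅓ - ⅓ = -⅔ ≈ -0.66667)
H(R, v) = 1/(9 - 2*v/3) (H(R, v) = 1/(6 + (-2*v/3 + 3)) = 1/(6 + (3 - 2*v/3)) = 1/(9 - 2*v/3))
O(W) = 3*(3 + 2*W)/(27 - 2*W) (O(W) = (3/(27 - 2*W))*((3 + W) + W) = (3/(27 - 2*W))*(3 + 2*W) = 3*(3 + 2*W)/(27 - 2*W))
O(34) + 14211 = 3*(3 + 2*34)/(27 - 2*34) + 14211 = 3*(3 + 68)/(27 - 68) + 14211 = 3*71/(-41) + 14211 = 3*(-1/41)*71 + 14211 = -213/41 + 14211 = 582438/41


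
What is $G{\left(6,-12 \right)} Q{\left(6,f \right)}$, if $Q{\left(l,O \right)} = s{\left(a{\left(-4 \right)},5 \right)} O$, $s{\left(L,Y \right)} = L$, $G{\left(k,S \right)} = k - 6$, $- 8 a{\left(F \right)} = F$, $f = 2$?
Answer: $0$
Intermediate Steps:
$a{\left(F \right)} = - \frac{F}{8}$
$G{\left(k,S \right)} = -6 + k$ ($G{\left(k,S \right)} = k - 6 = -6 + k$)
$Q{\left(l,O \right)} = \frac{O}{2}$ ($Q{\left(l,O \right)} = \left(- \frac{1}{8}\right) \left(-4\right) O = \frac{O}{2}$)
$G{\left(6,-12 \right)} Q{\left(6,f \right)} = \left(-6 + 6\right) \frac{1}{2} \cdot 2 = 0 \cdot 1 = 0$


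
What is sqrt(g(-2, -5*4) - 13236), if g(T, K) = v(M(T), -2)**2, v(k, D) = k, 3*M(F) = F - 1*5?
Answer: 5*I*sqrt(4763)/3 ≈ 115.02*I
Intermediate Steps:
M(F) = -5/3 + F/3 (M(F) = (F - 1*5)/3 = (F - 5)/3 = (-5 + F)/3 = -5/3 + F/3)
g(T, K) = (-5/3 + T/3)**2
sqrt(g(-2, -5*4) - 13236) = sqrt((-5 - 2)**2/9 - 13236) = sqrt((1/9)*(-7)**2 - 13236) = sqrt((1/9)*49 - 13236) = sqrt(49/9 - 13236) = sqrt(-119075/9) = 5*I*sqrt(4763)/3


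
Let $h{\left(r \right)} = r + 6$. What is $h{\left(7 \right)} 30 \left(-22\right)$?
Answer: $-8580$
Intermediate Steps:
$h{\left(r \right)} = 6 + r$
$h{\left(7 \right)} 30 \left(-22\right) = \left(6 + 7\right) 30 \left(-22\right) = 13 \cdot 30 \left(-22\right) = 390 \left(-22\right) = -8580$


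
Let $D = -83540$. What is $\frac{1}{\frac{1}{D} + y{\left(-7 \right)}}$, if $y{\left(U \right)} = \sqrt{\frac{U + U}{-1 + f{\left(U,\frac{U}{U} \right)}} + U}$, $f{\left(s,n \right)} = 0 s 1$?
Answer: $\frac{83540}{48852521199} + \frac{6978931600 \sqrt{7}}{48852521199} \approx 0.37797$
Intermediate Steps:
$f{\left(s,n \right)} = 0$ ($f{\left(s,n \right)} = 0 \cdot 1 = 0$)
$y{\left(U \right)} = \sqrt{- U}$ ($y{\left(U \right)} = \sqrt{\frac{U + U}{-1 + 0} + U} = \sqrt{\frac{2 U}{-1} + U} = \sqrt{2 U \left(-1\right) + U} = \sqrt{- 2 U + U} = \sqrt{- U}$)
$\frac{1}{\frac{1}{D} + y{\left(-7 \right)}} = \frac{1}{\frac{1}{-83540} + \sqrt{\left(-1\right) \left(-7\right)}} = \frac{1}{- \frac{1}{83540} + \sqrt{7}}$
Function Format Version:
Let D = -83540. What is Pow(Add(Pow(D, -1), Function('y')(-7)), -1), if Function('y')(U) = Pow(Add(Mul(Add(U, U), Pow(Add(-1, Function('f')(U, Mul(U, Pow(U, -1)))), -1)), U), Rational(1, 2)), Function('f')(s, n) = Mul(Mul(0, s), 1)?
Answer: Add(Rational(83540, 48852521199), Mul(Rational(6978931600, 48852521199), Pow(7, Rational(1, 2)))) ≈ 0.37797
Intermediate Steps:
Function('f')(s, n) = 0 (Function('f')(s, n) = Mul(0, 1) = 0)
Function('y')(U) = Pow(Mul(-1, U), Rational(1, 2)) (Function('y')(U) = Pow(Add(Mul(Add(U, U), Pow(Add(-1, 0), -1)), U), Rational(1, 2)) = Pow(Add(Mul(Mul(2, U), Pow(-1, -1)), U), Rational(1, 2)) = Pow(Add(Mul(Mul(2, U), -1), U), Rational(1, 2)) = Pow(Add(Mul(-2, U), U), Rational(1, 2)) = Pow(Mul(-1, U), Rational(1, 2)))
Pow(Add(Pow(D, -1), Function('y')(-7)), -1) = Pow(Add(Pow(-83540, -1), Pow(Mul(-1, -7), Rational(1, 2))), -1) = Pow(Add(Rational(-1, 83540), Pow(7, Rational(1, 2))), -1)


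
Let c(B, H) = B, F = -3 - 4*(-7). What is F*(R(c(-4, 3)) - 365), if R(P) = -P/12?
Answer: -27350/3 ≈ -9116.7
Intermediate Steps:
F = 25 (F = -3 + 28 = 25)
R(P) = -P/12
F*(R(c(-4, 3)) - 365) = 25*(-1/12*(-4) - 365) = 25*(⅓ - 365) = 25*(-1094/3) = -27350/3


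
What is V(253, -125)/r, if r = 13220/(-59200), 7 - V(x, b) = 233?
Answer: 668960/661 ≈ 1012.0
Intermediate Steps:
V(x, b) = -226 (V(x, b) = 7 - 1*233 = 7 - 233 = -226)
r = -661/2960 (r = 13220*(-1/59200) = -661/2960 ≈ -0.22331)
V(253, -125)/r = -226/(-661/2960) = -226*(-2960/661) = 668960/661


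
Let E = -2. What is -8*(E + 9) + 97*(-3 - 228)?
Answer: -22463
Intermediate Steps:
-8*(E + 9) + 97*(-3 - 228) = -8*(-2 + 9) + 97*(-3 - 228) = -8*7 + 97*(-231) = -56 - 22407 = -22463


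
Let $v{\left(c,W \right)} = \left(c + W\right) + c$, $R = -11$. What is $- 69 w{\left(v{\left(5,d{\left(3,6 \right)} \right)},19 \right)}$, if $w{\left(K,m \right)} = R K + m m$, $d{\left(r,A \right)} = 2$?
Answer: $-15801$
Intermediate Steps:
$v{\left(c,W \right)} = W + 2 c$ ($v{\left(c,W \right)} = \left(W + c\right) + c = W + 2 c$)
$w{\left(K,m \right)} = m^{2} - 11 K$ ($w{\left(K,m \right)} = - 11 K + m m = - 11 K + m^{2} = m^{2} - 11 K$)
$- 69 w{\left(v{\left(5,d{\left(3,6 \right)} \right)},19 \right)} = - 69 \left(19^{2} - 11 \left(2 + 2 \cdot 5\right)\right) = - 69 \left(361 - 11 \left(2 + 10\right)\right) = - 69 \left(361 - 132\right) = \left(-69\right) 229 = -15801$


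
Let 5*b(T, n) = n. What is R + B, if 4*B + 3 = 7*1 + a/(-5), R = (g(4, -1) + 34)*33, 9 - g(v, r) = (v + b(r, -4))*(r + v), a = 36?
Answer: 5507/5 ≈ 1101.4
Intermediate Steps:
b(T, n) = n/5
g(v, r) = 9 - (-⅘ + v)*(r + v) (g(v, r) = 9 - (v + (⅕)*(-4))*(r + v) = 9 - (v - ⅘)*(r + v) = 9 - (-⅘ + v)*(r + v))
R = 5511/5 (R = ((9 - 1*4² + (⅘)*(-1) + (⅘)*4 - 1*(-1)*4) + 34)*33 = ((9 - 1*16 - ⅘ + 16/5 + 4) + 34)*33 = ((9 - 16 - ⅘ + 16/5 + 4) + 34)*33 = (-⅗ + 34)*33 = (167/5)*33 = 5511/5 ≈ 1102.2)
B = -⅘ (B = -¾ + (7*1 + 36/(-5))/4 = -¾ + (7 + 36*(-⅕))/4 = -¾ + (7 - 36/5)/4 = -¾ + (¼)*(-⅕) = -¾ - 1/20 = -⅘ ≈ -0.80000)
R + B = 5511/5 - ⅘ = 5507/5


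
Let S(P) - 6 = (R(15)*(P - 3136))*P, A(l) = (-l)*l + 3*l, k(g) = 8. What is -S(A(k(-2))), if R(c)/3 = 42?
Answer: -16007046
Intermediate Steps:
R(c) = 126 (R(c) = 3*42 = 126)
A(l) = -l**2 + 3*l
S(P) = 6 + P*(-395136 + 126*P) (S(P) = 6 + (126*(P - 3136))*P = 6 + (126*(-3136 + P))*P = 6 + (-395136 + 126*P)*P = 6 + P*(-395136 + 126*P))
-S(A(k(-2))) = -(6 - 3161088*(3 - 1*8) + 126*(8*(3 - 1*8))**2) = -(6 - 3161088*(3 - 8) + 126*(8*(3 - 8))**2) = -(6 - 3161088*(-5) + 126*(8*(-5))**2) = -(6 - 395136*(-40) + 126*(-40)**2) = -(6 + 15805440 + 126*1600) = -(6 + 15805440 + 201600) = -1*16007046 = -16007046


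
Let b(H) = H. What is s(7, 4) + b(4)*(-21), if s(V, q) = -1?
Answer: -85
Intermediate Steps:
s(7, 4) + b(4)*(-21) = -1 + 4*(-21) = -1 - 84 = -85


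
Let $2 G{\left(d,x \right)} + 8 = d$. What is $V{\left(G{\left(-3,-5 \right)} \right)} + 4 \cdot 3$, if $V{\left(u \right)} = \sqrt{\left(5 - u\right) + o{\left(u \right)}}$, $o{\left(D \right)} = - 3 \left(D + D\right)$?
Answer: $12 + \frac{\sqrt{174}}{2} \approx 18.595$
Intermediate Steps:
$G{\left(d,x \right)} = -4 + \frac{d}{2}$
$o{\left(D \right)} = - 6 D$ ($o{\left(D \right)} = - 3 \cdot 2 D = - 6 D$)
$V{\left(u \right)} = \sqrt{5 - 7 u}$ ($V{\left(u \right)} = \sqrt{\left(5 - u\right) - 6 u} = \sqrt{5 - 7 u}$)
$V{\left(G{\left(-3,-5 \right)} \right)} + 4 \cdot 3 = \sqrt{5 - 7 \left(-4 + \frac{1}{2} \left(-3\right)\right)} + 4 \cdot 3 = \sqrt{5 - 7 \left(-4 - \frac{3}{2}\right)} + 12 = \sqrt{5 - - \frac{77}{2}} + 12 = \sqrt{5 + \frac{77}{2}} + 12 = \sqrt{\frac{87}{2}} + 12 = \frac{\sqrt{174}}{2} + 12 = 12 + \frac{\sqrt{174}}{2}$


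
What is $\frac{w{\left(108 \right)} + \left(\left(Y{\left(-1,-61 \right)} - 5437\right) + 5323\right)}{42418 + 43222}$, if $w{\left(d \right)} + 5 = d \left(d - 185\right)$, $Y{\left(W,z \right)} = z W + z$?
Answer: $- \frac{1687}{17128} \approx -0.098494$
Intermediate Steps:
$Y{\left(W,z \right)} = z + W z$ ($Y{\left(W,z \right)} = W z + z = z + W z$)
$w{\left(d \right)} = -5 + d \left(-185 + d\right)$ ($w{\left(d \right)} = -5 + d \left(d - 185\right) = -5 + d \left(-185 + d\right)$)
$\frac{w{\left(108 \right)} + \left(\left(Y{\left(-1,-61 \right)} - 5437\right) + 5323\right)}{42418 + 43222} = \frac{\left(-5 + 108^{2} - 19980\right) - \left(114 + 61 \left(1 - 1\right)\right)}{42418 + 43222} = \frac{\left(-5 + 11664 - 19980\right) + \left(\left(\left(-61\right) 0 - 5437\right) + 5323\right)}{85640} = \left(-8321 + \left(\left(0 - 5437\right) + 5323\right)\right) \frac{1}{85640} = \left(-8321 + \left(-5437 + 5323\right)\right) \frac{1}{85640} = \left(-8321 - 114\right) \frac{1}{85640} = \left(-8435\right) \frac{1}{85640} = - \frac{1687}{17128}$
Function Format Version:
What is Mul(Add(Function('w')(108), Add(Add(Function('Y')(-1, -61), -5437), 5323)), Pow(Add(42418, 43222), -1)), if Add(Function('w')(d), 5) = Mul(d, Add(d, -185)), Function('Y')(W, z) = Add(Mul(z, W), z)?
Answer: Rational(-1687, 17128) ≈ -0.098494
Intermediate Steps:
Function('Y')(W, z) = Add(z, Mul(W, z)) (Function('Y')(W, z) = Add(Mul(W, z), z) = Add(z, Mul(W, z)))
Function('w')(d) = Add(-5, Mul(d, Add(-185, d))) (Function('w')(d) = Add(-5, Mul(d, Add(d, -185))) = Add(-5, Mul(d, Add(-185, d))))
Mul(Add(Function('w')(108), Add(Add(Function('Y')(-1, -61), -5437), 5323)), Pow(Add(42418, 43222), -1)) = Mul(Add(Add(-5, Pow(108, 2), Mul(-185, 108)), Add(Add(Mul(-61, Add(1, -1)), -5437), 5323)), Pow(Add(42418, 43222), -1)) = Mul(Add(Add(-5, 11664, -19980), Add(Add(Mul(-61, 0), -5437), 5323)), Pow(85640, -1)) = Mul(Add(-8321, Add(Add(0, -5437), 5323)), Rational(1, 85640)) = Mul(Add(-8321, Add(-5437, 5323)), Rational(1, 85640)) = Mul(Add(-8321, -114), Rational(1, 85640)) = Mul(-8435, Rational(1, 85640)) = Rational(-1687, 17128)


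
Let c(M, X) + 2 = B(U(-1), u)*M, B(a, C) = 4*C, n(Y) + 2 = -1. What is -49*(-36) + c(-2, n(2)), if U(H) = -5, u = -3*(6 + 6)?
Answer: 2050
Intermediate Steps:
u = -36 (u = -3*12 = -36)
n(Y) = -3 (n(Y) = -2 - 1 = -3)
c(M, X) = -2 - 144*M (c(M, X) = -2 + (4*(-36))*M = -2 - 144*M)
-49*(-36) + c(-2, n(2)) = -49*(-36) + (-2 - 144*(-2)) = 1764 + (-2 + 288) = 1764 + 286 = 2050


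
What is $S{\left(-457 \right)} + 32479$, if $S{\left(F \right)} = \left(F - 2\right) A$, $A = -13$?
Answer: $38446$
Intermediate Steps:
$S{\left(F \right)} = 26 - 13 F$ ($S{\left(F \right)} = \left(F - 2\right) \left(-13\right) = \left(-2 + F\right) \left(-13\right) = 26 - 13 F$)
$S{\left(-457 \right)} + 32479 = \left(26 - -5941\right) + 32479 = \left(26 + 5941\right) + 32479 = 5967 + 32479 = 38446$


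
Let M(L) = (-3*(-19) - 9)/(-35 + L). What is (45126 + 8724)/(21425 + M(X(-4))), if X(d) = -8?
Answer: 2315550/921227 ≈ 2.5135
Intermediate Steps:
M(L) = 48/(-35 + L) (M(L) = (57 - 9)/(-35 + L) = 48/(-35 + L))
(45126 + 8724)/(21425 + M(X(-4))) = (45126 + 8724)/(21425 + 48/(-35 - 8)) = 53850/(21425 + 48/(-43)) = 53850/(21425 + 48*(-1/43)) = 53850/(21425 - 48/43) = 53850/(921227/43) = 53850*(43/921227) = 2315550/921227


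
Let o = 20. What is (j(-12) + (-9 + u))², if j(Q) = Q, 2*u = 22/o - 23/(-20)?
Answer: 25281/64 ≈ 395.02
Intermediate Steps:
u = 9/8 (u = (22/20 - 23/(-20))/2 = (22*(1/20) - 23*(-1/20))/2 = (11/10 + 23/20)/2 = (½)*(9/4) = 9/8 ≈ 1.1250)
(j(-12) + (-9 + u))² = (-12 + (-9 + 9/8))² = (-12 - 63/8)² = (-159/8)² = 25281/64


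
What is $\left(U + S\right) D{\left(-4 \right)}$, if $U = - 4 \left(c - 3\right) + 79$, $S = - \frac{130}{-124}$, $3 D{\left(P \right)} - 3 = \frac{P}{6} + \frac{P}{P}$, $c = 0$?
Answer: $\frac{28535}{279} \approx 102.28$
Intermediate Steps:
$D{\left(P \right)} = \frac{4}{3} + \frac{P}{18}$ ($D{\left(P \right)} = 1 + \frac{\frac{P}{6} + \frac{P}{P}}{3} = 1 + \frac{P \frac{1}{6} + 1}{3} = 1 + \frac{\frac{P}{6} + 1}{3} = 1 + \frac{1 + \frac{P}{6}}{3} = 1 + \left(\frac{1}{3} + \frac{P}{18}\right) = \frac{4}{3} + \frac{P}{18}$)
$S = \frac{65}{62}$ ($S = \left(-130\right) \left(- \frac{1}{124}\right) = \frac{65}{62} \approx 1.0484$)
$U = 91$ ($U = - 4 \left(0 - 3\right) + 79 = \left(-4\right) \left(-3\right) + 79 = 12 + 79 = 91$)
$\left(U + S\right) D{\left(-4 \right)} = \left(91 + \frac{65}{62}\right) \left(\frac{4}{3} + \frac{1}{18} \left(-4\right)\right) = \frac{5707 \left(\frac{4}{3} - \frac{2}{9}\right)}{62} = \frac{5707}{62} \cdot \frac{10}{9} = \frac{28535}{279}$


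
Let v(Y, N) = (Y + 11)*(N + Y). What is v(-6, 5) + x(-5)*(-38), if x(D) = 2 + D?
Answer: 109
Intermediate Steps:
v(Y, N) = (11 + Y)*(N + Y)
v(-6, 5) + x(-5)*(-38) = ((-6)² + 11*5 + 11*(-6) + 5*(-6)) + (2 - 5)*(-38) = (36 + 55 - 66 - 30) - 3*(-38) = -5 + 114 = 109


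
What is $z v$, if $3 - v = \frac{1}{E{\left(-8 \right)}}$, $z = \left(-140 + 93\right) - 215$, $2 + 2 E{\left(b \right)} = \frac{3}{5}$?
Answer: $- \frac{8122}{7} \approx -1160.3$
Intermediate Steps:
$E{\left(b \right)} = - \frac{7}{10}$ ($E{\left(b \right)} = -1 + \frac{3 \cdot \frac{1}{5}}{2} = -1 + \frac{1}{2} \cdot \frac{3}{5} = -1 + \frac{3}{10} = - \frac{7}{10}$)
$z = -262$ ($z = -47 - 215 = -262$)
$v = \frac{31}{7}$ ($v = 3 - \frac{1}{- \frac{7}{10}} = 3 - - \frac{10}{7} = 3 + \frac{10}{7} = \frac{31}{7} \approx 4.4286$)
$z v = \left(-262\right) \frac{31}{7} = - \frac{8122}{7}$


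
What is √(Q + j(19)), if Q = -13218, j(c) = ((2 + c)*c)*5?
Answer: 3*I*√1247 ≈ 105.94*I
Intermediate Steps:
j(c) = 5*c*(2 + c) (j(c) = (c*(2 + c))*5 = 5*c*(2 + c))
√(Q + j(19)) = √(-13218 + 5*19*(2 + 19)) = √(-13218 + 5*19*21) = √(-13218 + 1995) = √(-11223) = 3*I*√1247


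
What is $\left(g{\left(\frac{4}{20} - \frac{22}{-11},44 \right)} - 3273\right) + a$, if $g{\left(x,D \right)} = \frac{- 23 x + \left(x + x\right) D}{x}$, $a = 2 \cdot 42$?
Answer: $-3124$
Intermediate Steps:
$a = 84$
$g{\left(x,D \right)} = \frac{- 23 x + 2 D x}{x}$ ($g{\left(x,D \right)} = \frac{- 23 x + 2 x D}{x} = \frac{- 23 x + 2 D x}{x}$)
$\left(g{\left(\frac{4}{20} - \frac{22}{-11},44 \right)} - 3273\right) + a = \left(\left(-23 + 2 \cdot 44\right) - 3273\right) + 84 = \left(\left(-23 + 88\right) - 3273\right) + 84 = \left(65 - 3273\right) + 84 = -3208 + 84 = -3124$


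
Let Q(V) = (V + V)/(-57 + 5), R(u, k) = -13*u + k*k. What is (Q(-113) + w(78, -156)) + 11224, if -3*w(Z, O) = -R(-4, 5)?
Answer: 877813/78 ≈ 11254.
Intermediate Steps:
R(u, k) = k² - 13*u (R(u, k) = -13*u + k² = k² - 13*u)
w(Z, O) = 77/3 (w(Z, O) = -(-1)*(5² - 13*(-4))/3 = -(-1)*(25 + 52)/3 = -(-1)*77/3 = -⅓*(-77) = 77/3)
Q(V) = -V/26 (Q(V) = (2*V)/(-52) = (2*V)*(-1/52) = -V/26)
(Q(-113) + w(78, -156)) + 11224 = (-1/26*(-113) + 77/3) + 11224 = (113/26 + 77/3) + 11224 = 2341/78 + 11224 = 877813/78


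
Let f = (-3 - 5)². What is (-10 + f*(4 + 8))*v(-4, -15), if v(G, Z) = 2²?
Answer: 3032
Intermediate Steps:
v(G, Z) = 4
f = 64 (f = (-8)² = 64)
(-10 + f*(4 + 8))*v(-4, -15) = (-10 + 64*(4 + 8))*4 = (-10 + 64*12)*4 = (-10 + 768)*4 = 758*4 = 3032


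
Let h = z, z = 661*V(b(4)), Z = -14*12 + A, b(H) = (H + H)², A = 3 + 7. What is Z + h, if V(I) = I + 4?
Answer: 44790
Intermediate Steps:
A = 10
b(H) = 4*H² (b(H) = (2*H)² = 4*H²)
V(I) = 4 + I
Z = -158 (Z = -14*12 + 10 = -168 + 10 = -158)
z = 44948 (z = 661*(4 + 4*4²) = 661*(4 + 4*16) = 661*(4 + 64) = 661*68 = 44948)
h = 44948
Z + h = -158 + 44948 = 44790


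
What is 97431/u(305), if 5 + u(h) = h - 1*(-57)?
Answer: 32477/119 ≈ 272.92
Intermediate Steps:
u(h) = 52 + h (u(h) = -5 + (h - 1*(-57)) = -5 + (h + 57) = -5 + (57 + h) = 52 + h)
97431/u(305) = 97431/(52 + 305) = 97431/357 = 97431*(1/357) = 32477/119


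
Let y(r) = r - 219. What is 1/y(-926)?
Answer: -1/1145 ≈ -0.00087336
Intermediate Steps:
y(r) = -219 + r
1/y(-926) = 1/(-219 - 926) = 1/(-1145) = -1/1145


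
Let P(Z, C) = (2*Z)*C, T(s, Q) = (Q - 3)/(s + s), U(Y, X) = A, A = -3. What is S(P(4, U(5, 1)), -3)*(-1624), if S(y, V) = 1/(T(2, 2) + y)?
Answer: 6496/97 ≈ 66.969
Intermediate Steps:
U(Y, X) = -3
T(s, Q) = (-3 + Q)/(2*s) (T(s, Q) = (-3 + Q)/((2*s)) = (-3 + Q)*(1/(2*s)) = (-3 + Q)/(2*s))
P(Z, C) = 2*C*Z
S(y, V) = 1/(-¼ + y) (S(y, V) = 1/((½)*(-3 + 2)/2 + y) = 1/((½)*(½)*(-1) + y) = 1/(-¼ + y))
S(P(4, U(5, 1)), -3)*(-1624) = (4/(-1 + 4*(2*(-3)*4)))*(-1624) = (4/(-1 + 4*(-24)))*(-1624) = (4/(-1 - 96))*(-1624) = (4/(-97))*(-1624) = (4*(-1/97))*(-1624) = -4/97*(-1624) = 6496/97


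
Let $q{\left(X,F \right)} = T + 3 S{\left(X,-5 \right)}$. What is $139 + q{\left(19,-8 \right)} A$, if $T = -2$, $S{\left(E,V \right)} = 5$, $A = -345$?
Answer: $-4346$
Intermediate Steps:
$q{\left(X,F \right)} = 13$ ($q{\left(X,F \right)} = -2 + 3 \cdot 5 = -2 + 15 = 13$)
$139 + q{\left(19,-8 \right)} A = 139 + 13 \left(-345\right) = 139 - 4485 = -4346$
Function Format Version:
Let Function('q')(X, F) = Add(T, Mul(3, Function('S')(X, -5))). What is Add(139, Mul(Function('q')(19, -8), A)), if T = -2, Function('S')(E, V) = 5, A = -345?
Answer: -4346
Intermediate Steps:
Function('q')(X, F) = 13 (Function('q')(X, F) = Add(-2, Mul(3, 5)) = Add(-2, 15) = 13)
Add(139, Mul(Function('q')(19, -8), A)) = Add(139, Mul(13, -345)) = Add(139, -4485) = -4346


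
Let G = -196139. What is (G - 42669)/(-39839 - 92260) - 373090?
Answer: -49284577102/132099 ≈ -3.7309e+5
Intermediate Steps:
(G - 42669)/(-39839 - 92260) - 373090 = (-196139 - 42669)/(-39839 - 92260) - 373090 = -238808/(-132099) - 373090 = -238808*(-1/132099) - 373090 = 238808/132099 - 373090 = -49284577102/132099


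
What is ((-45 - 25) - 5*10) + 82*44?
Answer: 3488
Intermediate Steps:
((-45 - 25) - 5*10) + 82*44 = (-70 - 50) + 3608 = -120 + 3608 = 3488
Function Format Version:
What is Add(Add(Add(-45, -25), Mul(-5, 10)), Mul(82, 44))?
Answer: 3488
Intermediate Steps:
Add(Add(Add(-45, -25), Mul(-5, 10)), Mul(82, 44)) = Add(Add(-70, -50), 3608) = Add(-120, 3608) = 3488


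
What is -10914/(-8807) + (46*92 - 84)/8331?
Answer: 127455970/73371117 ≈ 1.7371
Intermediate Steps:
-10914/(-8807) + (46*92 - 84)/8331 = -10914*(-1/8807) + (4232 - 84)*(1/8331) = 10914/8807 + 4148*(1/8331) = 10914/8807 + 4148/8331 = 127455970/73371117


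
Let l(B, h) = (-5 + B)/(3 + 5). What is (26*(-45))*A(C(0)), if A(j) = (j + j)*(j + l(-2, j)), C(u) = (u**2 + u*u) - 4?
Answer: -45630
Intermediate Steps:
l(B, h) = -5/8 + B/8 (l(B, h) = (-5 + B)/8 = (-5 + B)*(1/8) = -5/8 + B/8)
C(u) = -4 + 2*u**2 (C(u) = (u**2 + u**2) - 4 = 2*u**2 - 4 = -4 + 2*u**2)
A(j) = 2*j*(-7/8 + j) (A(j) = (j + j)*(j + (-5/8 + (1/8)*(-2))) = (2*j)*(j + (-5/8 - 1/4)) = (2*j)*(j - 7/8) = (2*j)*(-7/8 + j) = 2*j*(-7/8 + j))
(26*(-45))*A(C(0)) = (26*(-45))*((-4 + 2*0**2)*(-7 + 8*(-4 + 2*0**2))/4) = -585*(-4 + 2*0)*(-7 + 8*(-4 + 2*0))/2 = -585*(-4 + 0)*(-7 + 8*(-4 + 0))/2 = -585*(-4)*(-7 + 8*(-4))/2 = -585*(-4)*(-7 - 32)/2 = -585*(-4)*(-39)/2 = -1170*39 = -45630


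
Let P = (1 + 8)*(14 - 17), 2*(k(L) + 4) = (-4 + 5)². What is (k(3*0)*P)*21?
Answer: 3969/2 ≈ 1984.5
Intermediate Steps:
k(L) = -7/2 (k(L) = -4 + (-4 + 5)²/2 = -4 + (½)*1² = -4 + (½)*1 = -4 + ½ = -7/2)
P = -27 (P = 9*(-3) = -27)
(k(3*0)*P)*21 = -7/2*(-27)*21 = (189/2)*21 = 3969/2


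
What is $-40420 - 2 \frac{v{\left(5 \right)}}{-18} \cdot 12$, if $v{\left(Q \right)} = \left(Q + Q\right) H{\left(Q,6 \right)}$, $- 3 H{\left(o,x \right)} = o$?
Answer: $- \frac{363980}{9} \approx -40442.0$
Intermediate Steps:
$H{\left(o,x \right)} = - \frac{o}{3}$
$v{\left(Q \right)} = - \frac{2 Q^{2}}{3}$ ($v{\left(Q \right)} = \left(Q + Q\right) \left(- \frac{Q}{3}\right) = 2 Q \left(- \frac{Q}{3}\right) = - \frac{2 Q^{2}}{3}$)
$-40420 - 2 \frac{v{\left(5 \right)}}{-18} \cdot 12 = -40420 - 2 \frac{\left(- \frac{2}{3}\right) 5^{2}}{-18} \cdot 12 = -40420 - 2 \left(- \frac{2}{3}\right) 25 \left(- \frac{1}{18}\right) 12 = -40420 - 2 \left(\left(- \frac{50}{3}\right) \left(- \frac{1}{18}\right)\right) 12 = -40420 - 2 \cdot \frac{25}{27} \cdot 12 = -40420 - \frac{50}{27} \cdot 12 = -40420 - \frac{200}{9} = - \frac{363980}{9}$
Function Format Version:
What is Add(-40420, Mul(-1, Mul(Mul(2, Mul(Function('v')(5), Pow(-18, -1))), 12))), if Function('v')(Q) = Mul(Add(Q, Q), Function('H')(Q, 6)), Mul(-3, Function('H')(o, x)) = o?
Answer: Rational(-363980, 9) ≈ -40442.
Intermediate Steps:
Function('H')(o, x) = Mul(Rational(-1, 3), o)
Function('v')(Q) = Mul(Rational(-2, 3), Pow(Q, 2)) (Function('v')(Q) = Mul(Add(Q, Q), Mul(Rational(-1, 3), Q)) = Mul(Mul(2, Q), Mul(Rational(-1, 3), Q)) = Mul(Rational(-2, 3), Pow(Q, 2)))
Add(-40420, Mul(-1, Mul(Mul(2, Mul(Function('v')(5), Pow(-18, -1))), 12))) = Add(-40420, Mul(-1, Mul(Mul(2, Mul(Mul(Rational(-2, 3), Pow(5, 2)), Pow(-18, -1))), 12))) = Add(-40420, Mul(-1, Mul(Mul(2, Mul(Mul(Rational(-2, 3), 25), Rational(-1, 18))), 12))) = Add(-40420, Mul(-1, Mul(Mul(2, Mul(Rational(-50, 3), Rational(-1, 18))), 12))) = Add(-40420, Mul(-1, Mul(Mul(2, Rational(25, 27)), 12))) = Add(-40420, Mul(-1, Mul(Rational(50, 27), 12))) = Add(-40420, Mul(-1, Rational(200, 9))) = Add(-40420, Rational(-200, 9)) = Rational(-363980, 9)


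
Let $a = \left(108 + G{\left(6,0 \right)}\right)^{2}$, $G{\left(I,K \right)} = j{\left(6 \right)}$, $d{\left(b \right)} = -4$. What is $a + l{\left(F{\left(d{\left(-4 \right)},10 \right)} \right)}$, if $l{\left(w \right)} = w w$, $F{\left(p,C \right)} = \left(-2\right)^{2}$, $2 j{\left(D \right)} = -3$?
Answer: $\frac{45433}{4} \approx 11358.0$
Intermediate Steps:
$j{\left(D \right)} = - \frac{3}{2}$ ($j{\left(D \right)} = \frac{1}{2} \left(-3\right) = - \frac{3}{2}$)
$G{\left(I,K \right)} = - \frac{3}{2}$
$F{\left(p,C \right)} = 4$
$l{\left(w \right)} = w^{2}$
$a = \frac{45369}{4}$ ($a = \left(108 - \frac{3}{2}\right)^{2} = \left(\frac{213}{2}\right)^{2} = \frac{45369}{4} \approx 11342.0$)
$a + l{\left(F{\left(d{\left(-4 \right)},10 \right)} \right)} = \frac{45369}{4} + 4^{2} = \frac{45369}{4} + 16 = \frac{45433}{4}$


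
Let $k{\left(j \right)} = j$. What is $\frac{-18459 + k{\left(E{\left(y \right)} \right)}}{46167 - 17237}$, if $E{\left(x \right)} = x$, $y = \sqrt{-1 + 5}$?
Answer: $- \frac{18457}{28930} \approx -0.63799$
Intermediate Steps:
$y = 2$ ($y = \sqrt{4} = 2$)
$\frac{-18459 + k{\left(E{\left(y \right)} \right)}}{46167 - 17237} = \frac{-18459 + 2}{46167 - 17237} = - \frac{18457}{28930}$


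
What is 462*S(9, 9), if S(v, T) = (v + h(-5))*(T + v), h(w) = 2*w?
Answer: -8316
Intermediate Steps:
S(v, T) = (-10 + v)*(T + v) (S(v, T) = (v + 2*(-5))*(T + v) = (v - 10)*(T + v) = (-10 + v)*(T + v))
462*S(9, 9) = 462*(9² - 10*9 - 10*9 + 9*9) = 462*(81 - 90 - 90 + 81) = 462*(-18) = -8316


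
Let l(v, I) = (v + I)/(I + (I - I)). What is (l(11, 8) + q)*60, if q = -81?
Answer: -9435/2 ≈ -4717.5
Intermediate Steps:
l(v, I) = (I + v)/I (l(v, I) = (I + v)/(I + 0) = (I + v)/I)
(l(11, 8) + q)*60 = ((8 + 11)/8 - 81)*60 = ((⅛)*19 - 81)*60 = (19/8 - 81)*60 = -629/8*60 = -9435/2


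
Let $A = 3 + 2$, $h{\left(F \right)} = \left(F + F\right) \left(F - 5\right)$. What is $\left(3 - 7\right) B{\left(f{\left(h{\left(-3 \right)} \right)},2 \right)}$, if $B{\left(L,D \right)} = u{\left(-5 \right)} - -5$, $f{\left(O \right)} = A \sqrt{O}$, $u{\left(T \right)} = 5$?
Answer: $-40$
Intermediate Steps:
$h{\left(F \right)} = 2 F \left(-5 + F\right)$
$A = 5$
$f{\left(O \right)} = 5 \sqrt{O}$
$B{\left(L,D \right)} = 10$ ($B{\left(L,D \right)} = 5 - -5 = 5 + 5 = 10$)
$\left(3 - 7\right) B{\left(f{\left(h{\left(-3 \right)} \right)},2 \right)} = \left(3 - 7\right) 10 = \left(-4\right) 10 = -40$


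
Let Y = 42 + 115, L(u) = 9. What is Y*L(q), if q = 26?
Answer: 1413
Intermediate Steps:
Y = 157
Y*L(q) = 157*9 = 1413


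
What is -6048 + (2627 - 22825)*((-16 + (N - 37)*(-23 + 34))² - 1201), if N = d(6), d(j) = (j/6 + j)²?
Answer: -247532538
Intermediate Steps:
d(j) = 49*j²/36 (d(j) = (j*(⅙) + j)² = (j/6 + j)² = (7*j/6)² = 49*j²/36)
N = 49 (N = (49/36)*6² = (49/36)*36 = 49)
-6048 + (2627 - 22825)*((-16 + (N - 37)*(-23 + 34))² - 1201) = -6048 + (2627 - 22825)*((-16 + (49 - 37)*(-23 + 34))² - 1201) = -6048 - 20198*((-16 + 12*11)² - 1201) = -6048 - 20198*((-16 + 132)² - 1201) = -6048 - 20198*(116² - 1201) = -6048 - 20198*(13456 - 1201) = -6048 - 20198*12255 = -6048 - 247526490 = -247532538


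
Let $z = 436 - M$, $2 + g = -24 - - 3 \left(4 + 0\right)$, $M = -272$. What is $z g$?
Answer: $-9912$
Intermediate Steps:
$g = -14$ ($g = -2 - \left(24 - 3 \left(4 + 0\right)\right) = -2 - \left(24 - 12\right) = -2 - 12 = -14$)
$z = 708$ ($z = 436 - -272 = 436 + 272 = 708$)
$z g = 708 \left(-14\right) = -9912$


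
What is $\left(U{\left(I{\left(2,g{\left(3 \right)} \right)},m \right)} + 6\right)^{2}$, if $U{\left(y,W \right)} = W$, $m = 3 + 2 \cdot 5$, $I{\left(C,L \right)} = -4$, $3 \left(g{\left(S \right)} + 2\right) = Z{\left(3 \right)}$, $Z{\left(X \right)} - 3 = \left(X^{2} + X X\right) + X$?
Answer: $361$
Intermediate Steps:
$Z{\left(X \right)} = 3 + X + 2 X^{2}$ ($Z{\left(X \right)} = 3 + \left(\left(X^{2} + X X\right) + X\right) = 3 + \left(\left(X^{2} + X^{2}\right) + X\right) = 3 + \left(2 X^{2} + X\right) = 3 + \left(X + 2 X^{2}\right) = 3 + X + 2 X^{2}$)
$g{\left(S \right)} = 6$ ($g{\left(S \right)} = -2 + \frac{3 + 3 + 2 \cdot 3^{2}}{3} = -2 + \frac{3 + 3 + 2 \cdot 9}{3} = -2 + \frac{3 + 3 + 18}{3} = -2 + \frac{1}{3} \cdot 24 = -2 + 8 = 6$)
$m = 13$ ($m = 3 + 10 = 13$)
$\left(U{\left(I{\left(2,g{\left(3 \right)} \right)},m \right)} + 6\right)^{2} = \left(13 + 6\right)^{2} = 19^{2} = 361$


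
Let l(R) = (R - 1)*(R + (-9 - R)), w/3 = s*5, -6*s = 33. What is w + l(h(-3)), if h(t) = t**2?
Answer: -309/2 ≈ -154.50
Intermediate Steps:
s = -11/2 (s = -1/6*33 = -11/2 ≈ -5.5000)
w = -165/2 (w = 3*(-11/2*5) = 3*(-55/2) = -165/2 ≈ -82.500)
l(R) = 9 - 9*R (l(R) = (-1 + R)*(-9) = 9 - 9*R)
w + l(h(-3)) = -165/2 + (9 - 9*(-3)**2) = -165/2 + (9 - 9*9) = -165/2 + (9 - 81) = -165/2 - 72 = -309/2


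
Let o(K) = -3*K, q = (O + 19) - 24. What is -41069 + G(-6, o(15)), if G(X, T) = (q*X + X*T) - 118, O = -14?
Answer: -40803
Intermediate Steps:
q = -19 (q = (-14 + 19) - 24 = 5 - 24 = -19)
G(X, T) = -118 - 19*X + T*X (G(X, T) = (-19*X + X*T) - 118 = (-19*X + T*X) - 118 = -118 - 19*X + T*X)
-41069 + G(-6, o(15)) = -41069 + (-118 - 19*(-6) - 3*15*(-6)) = -41069 + (-118 + 114 - 45*(-6)) = -41069 + (-118 + 114 + 270) = -41069 + 266 = -40803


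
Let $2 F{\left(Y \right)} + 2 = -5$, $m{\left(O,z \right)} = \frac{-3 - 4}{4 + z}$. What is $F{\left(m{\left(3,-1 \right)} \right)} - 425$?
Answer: $- \frac{857}{2} \approx -428.5$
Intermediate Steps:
$m{\left(O,z \right)} = - \frac{7}{4 + z}$
$F{\left(Y \right)} = - \frac{7}{2}$ ($F{\left(Y \right)} = -1 + \frac{1}{2} \left(-5\right) = -1 - \frac{5}{2} = - \frac{7}{2}$)
$F{\left(m{\left(3,-1 \right)} \right)} - 425 = - \frac{7}{2} - 425 = - \frac{857}{2}$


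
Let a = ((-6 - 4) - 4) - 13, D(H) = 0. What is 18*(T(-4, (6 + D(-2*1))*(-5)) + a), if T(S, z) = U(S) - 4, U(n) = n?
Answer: -630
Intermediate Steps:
a = -27 (a = (-10 - 4) - 13 = -14 - 13 = -27)
T(S, z) = -4 + S (T(S, z) = S - 4 = -4 + S)
18*(T(-4, (6 + D(-2*1))*(-5)) + a) = 18*((-4 - 4) - 27) = 18*(-8 - 27) = 18*(-35) = -630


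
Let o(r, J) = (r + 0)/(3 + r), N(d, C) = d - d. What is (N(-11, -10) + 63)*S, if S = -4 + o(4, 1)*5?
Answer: -72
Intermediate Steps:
N(d, C) = 0
o(r, J) = r/(3 + r)
S = -8/7 (S = -4 + (4/(3 + 4))*5 = -4 + (4/7)*5 = -4 + 20/7 = -8/7 ≈ -1.1429)
(N(-11, -10) + 63)*S = (0 + 63)*(-8/7) = 63*(-8/7) = -72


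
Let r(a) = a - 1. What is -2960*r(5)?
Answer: -11840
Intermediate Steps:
r(a) = -1 + a
-2960*r(5) = -2960*(-1 + 5) = -2960*4 = -11840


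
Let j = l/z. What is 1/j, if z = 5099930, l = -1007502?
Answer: -2549965/503751 ≈ -5.0620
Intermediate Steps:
j = -503751/2549965 (j = -1007502/5099930 = -1007502*1/5099930 = -503751/2549965 ≈ -0.19755)
1/j = 1/(-503751/2549965) = -2549965/503751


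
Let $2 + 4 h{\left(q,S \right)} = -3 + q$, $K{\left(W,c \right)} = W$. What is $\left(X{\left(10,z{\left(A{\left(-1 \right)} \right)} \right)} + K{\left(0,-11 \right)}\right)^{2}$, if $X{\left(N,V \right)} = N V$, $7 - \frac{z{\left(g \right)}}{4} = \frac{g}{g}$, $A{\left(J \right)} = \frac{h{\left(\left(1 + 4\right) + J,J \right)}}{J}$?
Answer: $57600$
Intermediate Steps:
$h{\left(q,S \right)} = - \frac{5}{4} + \frac{q}{4}$ ($h{\left(q,S \right)} = - \frac{1}{2} + \frac{-3 + q}{4} = - \frac{1}{2} + \left(- \frac{3}{4} + \frac{q}{4}\right) = - \frac{5}{4} + \frac{q}{4}$)
$A{\left(J \right)} = \frac{1}{4}$ ($A{\left(J \right)} = \frac{- \frac{5}{4} + \frac{\left(1 + 4\right) + J}{4}}{J} = \frac{- \frac{5}{4} + \frac{5 + J}{4}}{J} = \frac{- \frac{5}{4} + \left(\frac{5}{4} + \frac{J}{4}\right)}{J} = \frac{\frac{1}{4} J}{J} = \frac{1}{4}$)
$z{\left(g \right)} = 24$ ($z{\left(g \right)} = 28 - 4 \frac{g}{g} = 28 - 4 = 24$)
$\left(X{\left(10,z{\left(A{\left(-1 \right)} \right)} \right)} + K{\left(0,-11 \right)}\right)^{2} = \left(10 \cdot 24 + 0\right)^{2} = \left(240 + 0\right)^{2} = 240^{2} = 57600$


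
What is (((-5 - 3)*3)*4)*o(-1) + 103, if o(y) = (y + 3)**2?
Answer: -281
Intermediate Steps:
o(y) = (3 + y)**2
(((-5 - 3)*3)*4)*o(-1) + 103 = (((-5 - 3)*3)*4)*(3 - 1)**2 + 103 = (-8*3*4)*2**2 + 103 = -24*4*4 + 103 = -96*4 + 103 = -384 + 103 = -281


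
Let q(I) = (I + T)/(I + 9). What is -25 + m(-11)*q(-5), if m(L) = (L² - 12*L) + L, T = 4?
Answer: -171/2 ≈ -85.500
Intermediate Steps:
q(I) = (4 + I)/(9 + I) (q(I) = (I + 4)/(I + 9) = (4 + I)/(9 + I))
m(L) = L² - 11*L
-25 + m(-11)*q(-5) = -25 + (-11*(-11 - 11))*((4 - 5)/(9 - 5)) = -25 + (-11*(-22))*(-1/4) = -25 + 242*((¼)*(-1)) = -25 + 242*(-¼) = -25 - 121/2 = -171/2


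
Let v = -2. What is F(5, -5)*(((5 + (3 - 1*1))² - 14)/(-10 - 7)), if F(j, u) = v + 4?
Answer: -70/17 ≈ -4.1176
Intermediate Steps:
F(j, u) = 2 (F(j, u) = -2 + 4 = 2)
F(5, -5)*(((5 + (3 - 1*1))² - 14)/(-10 - 7)) = 2*(((5 + (3 - 1*1))² - 14)/(-10 - 7)) = 2*(((5 + (3 - 1))² - 14)/(-17)) = 2*(-((5 + 2)² - 14)/17) = 2*(-(7² - 14)/17) = 2*(-(49 - 14)/17) = 2*(-1/17*35) = 2*(-35/17) = -70/17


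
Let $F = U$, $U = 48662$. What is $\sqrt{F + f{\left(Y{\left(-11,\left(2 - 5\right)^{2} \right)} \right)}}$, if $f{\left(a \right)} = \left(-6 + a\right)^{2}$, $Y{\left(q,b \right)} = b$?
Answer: $\sqrt{48671} \approx 220.61$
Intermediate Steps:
$F = 48662$
$\sqrt{F + f{\left(Y{\left(-11,\left(2 - 5\right)^{2} \right)} \right)}} = \sqrt{48662 + \left(-6 + \left(2 - 5\right)^{2}\right)^{2}} = \sqrt{48662 + \left(-6 + \left(-3\right)^{2}\right)^{2}} = \sqrt{48662 + \left(-6 + 9\right)^{2}} = \sqrt{48662 + 3^{2}} = \sqrt{48662 + 9} = \sqrt{48671}$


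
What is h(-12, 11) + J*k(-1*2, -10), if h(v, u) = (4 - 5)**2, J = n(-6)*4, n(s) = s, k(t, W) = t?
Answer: 49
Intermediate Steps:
J = -24 (J = -6*4 = -24)
h(v, u) = 1 (h(v, u) = (-1)**2 = 1)
h(-12, 11) + J*k(-1*2, -10) = 1 - (-24)*2 = 1 - 24*(-2) = 1 + 48 = 49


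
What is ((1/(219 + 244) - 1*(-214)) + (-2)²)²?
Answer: 10187874225/214369 ≈ 47525.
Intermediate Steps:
((1/(219 + 244) - 1*(-214)) + (-2)²)² = ((1/463 + 214) + 4)² = (99083/463 + 4)² = (100935/463)² = 10187874225/214369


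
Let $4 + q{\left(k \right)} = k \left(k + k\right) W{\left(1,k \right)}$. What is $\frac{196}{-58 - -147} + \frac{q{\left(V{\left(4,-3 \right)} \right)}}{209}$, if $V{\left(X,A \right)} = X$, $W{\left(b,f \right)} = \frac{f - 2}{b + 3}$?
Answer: $\frac{42032}{18601} \approx 2.2597$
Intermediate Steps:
$W{\left(b,f \right)} = \frac{-2 + f}{3 + b}$
$q{\left(k \right)} = -4 + 2 k^{2} \left(- \frac{1}{2} + \frac{k}{4}\right)$ ($q{\left(k \right)} = -4 + k \left(k + k\right) \frac{-2 + k}{3 + 1} = -4 + k 2 k \frac{-2 + k}{4} = -4 + 2 k^{2} \frac{-2 + k}{4} = -4 + 2 k^{2} \left(- \frac{1}{2} + \frac{k}{4}\right)$)
$\frac{196}{-58 - -147} + \frac{q{\left(V{\left(4,-3 \right)} \right)}}{209} = \frac{196}{-58 - -147} + \frac{-4 + \frac{4^{2} \left(-2 + 4\right)}{2}}{209} = \frac{196}{-58 + 147} + \left(-4 + \frac{1}{2} \cdot 16 \cdot 2\right) \frac{1}{209} = \frac{196}{89} + \left(-4 + 16\right) \frac{1}{209} = 196 \cdot \frac{1}{89} + 12 \cdot \frac{1}{209} = \frac{196}{89} + \frac{12}{209} = \frac{42032}{18601}$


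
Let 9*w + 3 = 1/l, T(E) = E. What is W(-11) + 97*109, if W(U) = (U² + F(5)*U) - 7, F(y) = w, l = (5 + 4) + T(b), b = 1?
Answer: 962149/90 ≈ 10691.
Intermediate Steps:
l = 10 (l = (5 + 4) + 1 = 9 + 1 = 10)
w = -29/90 (w = -⅓ + (⅑)/10 = -⅓ + (⅑)*(⅒) = -⅓ + 1/90 = -29/90 ≈ -0.32222)
F(y) = -29/90
W(U) = -7 + U² - 29*U/90 (W(U) = (U² - 29*U/90) - 7 = -7 + U² - 29*U/90)
W(-11) + 97*109 = (-7 + (-11)² - 29/90*(-11)) + 97*109 = (-7 + 121 + 319/90) + 10573 = 10579/90 + 10573 = 962149/90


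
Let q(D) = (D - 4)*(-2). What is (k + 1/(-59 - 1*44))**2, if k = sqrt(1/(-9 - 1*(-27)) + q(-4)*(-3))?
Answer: (6 - 103*I*sqrt(1726))**2/381924 ≈ -47.944 - 0.13445*I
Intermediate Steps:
q(D) = 8 - 2*D (q(D) = (-4 + D)*(-2) = 8 - 2*D)
k = I*sqrt(1726)/6 (k = sqrt(1/(-9 - 1*(-27)) + (8 - 2*(-4))*(-3)) = sqrt(1/(-9 + 27) + (8 + 8)*(-3)) = sqrt(1/18 + 16*(-3)) = sqrt(1/18 - 48) = sqrt(-863/18) = I*sqrt(1726)/6 ≈ 6.9242*I)
(k + 1/(-59 - 1*44))**2 = (I*sqrt(1726)/6 + 1/(-59 - 1*44))**2 = (I*sqrt(1726)/6 + 1/(-59 - 44))**2 = (I*sqrt(1726)/6 + 1/(-103))**2 = (I*sqrt(1726)/6 - 1/103)**2 = (-1/103 + I*sqrt(1726)/6)**2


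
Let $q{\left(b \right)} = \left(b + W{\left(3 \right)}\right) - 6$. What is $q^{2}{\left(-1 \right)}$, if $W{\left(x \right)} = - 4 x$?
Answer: $361$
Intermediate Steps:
$q{\left(b \right)} = -18 + b$ ($q{\left(b \right)} = \left(b - 12\right) - 6 = \left(-12 + b\right) - 6 = -18 + b$)
$q^{2}{\left(-1 \right)} = \left(-18 - 1\right)^{2} = \left(-19\right)^{2} = 361$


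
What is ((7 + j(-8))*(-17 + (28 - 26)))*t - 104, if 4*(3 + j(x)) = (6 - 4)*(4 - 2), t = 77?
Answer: -5879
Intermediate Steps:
j(x) = -2 (j(x) = -3 + ((6 - 4)*(4 - 2))/4 = -3 + (2*2)/4 = -3 + (1/4)*4 = -3 + 1 = -2)
((7 + j(-8))*(-17 + (28 - 26)))*t - 104 = ((7 - 2)*(-17 + (28 - 26)))*77 - 104 = (5*(-17 + 2))*77 - 104 = (5*(-15))*77 - 104 = -75*77 - 104 = -5775 - 104 = -5879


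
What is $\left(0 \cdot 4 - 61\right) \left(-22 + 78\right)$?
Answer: $-3416$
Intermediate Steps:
$\left(0 \cdot 4 - 61\right) \left(-22 + 78\right) = \left(0 - 61\right) 56 = \left(-61\right) 56 = -3416$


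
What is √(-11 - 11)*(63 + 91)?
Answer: 154*I*√22 ≈ 722.32*I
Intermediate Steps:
√(-11 - 11)*(63 + 91) = √(-22)*154 = (I*√22)*154 = 154*I*√22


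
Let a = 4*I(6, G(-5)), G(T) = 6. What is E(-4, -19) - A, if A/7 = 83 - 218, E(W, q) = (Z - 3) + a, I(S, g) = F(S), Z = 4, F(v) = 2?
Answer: 954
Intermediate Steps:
I(S, g) = 2
a = 8 (a = 4*2 = 8)
E(W, q) = 9 (E(W, q) = (4 - 3) + 8 = 1 + 8 = 9)
A = -945 (A = 7*(83 - 218) = 7*(-135) = -945)
E(-4, -19) - A = 9 - 1*(-945) = 9 + 945 = 954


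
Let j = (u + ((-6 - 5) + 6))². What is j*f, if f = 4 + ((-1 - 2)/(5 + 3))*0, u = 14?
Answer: 324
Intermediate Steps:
f = 4 (f = 4 - 3/8*0 = 4 + 0 = 4)
j = 81 (j = (14 + ((-6 - 5) + 6))² = (14 + (-11 + 6))² = (14 - 5)² = 9² = 81)
j*f = 81*4 = 324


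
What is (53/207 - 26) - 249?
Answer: -56872/207 ≈ -274.74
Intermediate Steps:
(53/207 - 26) - 249 = -5329/207 - 249 = -56872/207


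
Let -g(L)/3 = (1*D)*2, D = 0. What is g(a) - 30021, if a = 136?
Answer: -30021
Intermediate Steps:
g(L) = 0 (g(L) = -3*1*0*2 = -0*2 = -3*0 = 0)
g(a) - 30021 = 0 - 30021 = -30021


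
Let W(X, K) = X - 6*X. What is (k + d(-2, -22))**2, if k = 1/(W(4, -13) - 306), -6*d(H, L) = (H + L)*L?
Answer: 823058721/106276 ≈ 7744.5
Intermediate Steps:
W(X, K) = -5*X (W(X, K) = X - 6*X = -5*X)
d(H, L) = -L*(H + L)/6 (d(H, L) = -(H + L)*L/6 = -L*(H + L)/6)
k = -1/326 (k = 1/(-5*4 - 306) = 1/(-20 - 306) = 1/(-326) = -1/326 ≈ -0.0030675)
(k + d(-2, -22))**2 = (-1/326 - 1/6*(-22)*(-2 - 22))**2 = (-1/326 - 1/6*(-22)*(-24))**2 = (-1/326 - 88)**2 = (-28689/326)**2 = 823058721/106276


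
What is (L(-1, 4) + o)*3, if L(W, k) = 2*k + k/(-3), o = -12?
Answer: -16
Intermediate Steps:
L(W, k) = 5*k/3 (L(W, k) = 2*k + k*(-⅓) = 2*k - k/3 = 5*k/3)
(L(-1, 4) + o)*3 = ((5/3)*4 - 12)*3 = (20/3 - 12)*3 = -16/3*3 = -16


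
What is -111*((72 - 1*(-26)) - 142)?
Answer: 4884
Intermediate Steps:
-111*((72 - 1*(-26)) - 142) = -111*((72 + 26) - 142) = -111*(98 - 142) = -111*(-44) = 4884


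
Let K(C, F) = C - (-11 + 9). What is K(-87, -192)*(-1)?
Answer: 85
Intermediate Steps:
K(C, F) = 2 + C (K(C, F) = C - 1*(-2) = C + 2 = 2 + C)
K(-87, -192)*(-1) = (2 - 87)*(-1) = -85*(-1) = 85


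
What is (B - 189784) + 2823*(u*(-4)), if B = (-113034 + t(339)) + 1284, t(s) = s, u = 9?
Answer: -402823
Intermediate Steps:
B = -111411 (B = (-113034 + 339) + 1284 = -112695 + 1284 = -111411)
(B - 189784) + 2823*(u*(-4)) = (-111411 - 189784) + 2823*(9*(-4)) = -301195 + 2823*(-36) = -301195 - 101628 = -402823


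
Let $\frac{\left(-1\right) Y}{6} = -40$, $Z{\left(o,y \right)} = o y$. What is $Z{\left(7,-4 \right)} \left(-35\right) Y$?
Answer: $235200$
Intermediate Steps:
$Y = 240$ ($Y = \left(-6\right) \left(-40\right) = 240$)
$Z{\left(7,-4 \right)} \left(-35\right) Y = 7 \left(-4\right) \left(-35\right) 240 = \left(-28\right) \left(-35\right) 240 = 980 \cdot 240 = 235200$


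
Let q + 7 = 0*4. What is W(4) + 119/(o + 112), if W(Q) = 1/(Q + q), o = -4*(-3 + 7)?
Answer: 29/32 ≈ 0.90625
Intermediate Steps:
o = -16 (o = -4*4 = -16)
q = -7 (q = -7 + 0*4 = -7 + 0 = -7)
W(Q) = 1/(-7 + Q) (W(Q) = 1/(Q - 7) = 1/(-7 + Q))
W(4) + 119/(o + 112) = 1/(-7 + 4) + 119/(-16 + 112) = 1/(-3) + 119/96 = -⅓ + 119*(1/96) = -⅓ + 119/96 = 29/32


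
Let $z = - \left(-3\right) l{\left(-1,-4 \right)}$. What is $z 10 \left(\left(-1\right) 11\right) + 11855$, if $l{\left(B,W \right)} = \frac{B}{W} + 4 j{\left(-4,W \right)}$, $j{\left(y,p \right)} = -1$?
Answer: $\frac{26185}{2} \approx 13093.0$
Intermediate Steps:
$l{\left(B,W \right)} = -4 + \frac{B}{W}$ ($l{\left(B,W \right)} = \frac{B}{W} + 4 \left(-1\right) = \frac{B}{W} - 4 = -4 + \frac{B}{W}$)
$z = - \frac{45}{4}$ ($z = - \left(-3\right) \left(-4 - \frac{1}{-4}\right) = - \left(-3\right) \left(-4 - - \frac{1}{4}\right) = - \left(-3\right) \left(-4 + \frac{1}{4}\right) = - \frac{\left(-3\right) \left(-15\right)}{4} = \left(-1\right) \frac{45}{4} = - \frac{45}{4} \approx -11.25$)
$z 10 \left(\left(-1\right) 11\right) + 11855 = \left(- \frac{45}{4}\right) 10 \left(\left(-1\right) 11\right) + 11855 = \left(- \frac{225}{2}\right) \left(-11\right) + 11855 = \frac{2475}{2} + 11855 = \frac{26185}{2}$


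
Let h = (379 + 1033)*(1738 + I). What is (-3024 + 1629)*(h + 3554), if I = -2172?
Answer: 849909330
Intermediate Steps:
h = -612808 (h = (379 + 1033)*(1738 - 2172) = 1412*(-434) = -612808)
(-3024 + 1629)*(h + 3554) = (-3024 + 1629)*(-612808 + 3554) = -1395*(-609254) = 849909330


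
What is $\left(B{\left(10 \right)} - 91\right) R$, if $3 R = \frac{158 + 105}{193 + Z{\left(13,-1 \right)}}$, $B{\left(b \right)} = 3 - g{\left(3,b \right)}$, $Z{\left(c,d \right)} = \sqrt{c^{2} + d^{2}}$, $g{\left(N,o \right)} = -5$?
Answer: $- \frac{4212997}{111237} + \frac{21829 \sqrt{170}}{111237} \approx -35.315$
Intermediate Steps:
$B{\left(b \right)} = 8$ ($B{\left(b \right)} = 3 - -5 = 3 + 5 = 8$)
$R = \frac{263}{3 \left(193 + \sqrt{170}\right)}$ ($R = \frac{\left(158 + 105\right) \frac{1}{193 + \sqrt{13^{2} + \left(-1\right)^{2}}}}{3} = \frac{263 \frac{1}{193 + \sqrt{169 + 1}}}{3} = \frac{263 \frac{1}{193 + \sqrt{170}}}{3} = \frac{263}{3 \left(193 + \sqrt{170}\right)} \approx 0.42549$)
$\left(B{\left(10 \right)} - 91\right) R = \left(8 - 91\right) \left(\frac{50759}{111237} - \frac{263 \sqrt{170}}{111237}\right) = - 83 \left(\frac{50759}{111237} - \frac{263 \sqrt{170}}{111237}\right) = - \frac{4212997}{111237} + \frac{21829 \sqrt{170}}{111237}$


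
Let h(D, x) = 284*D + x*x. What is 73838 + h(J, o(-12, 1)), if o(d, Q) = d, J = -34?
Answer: 64326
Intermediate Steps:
h(D, x) = x² + 284*D (h(D, x) = 284*D + x² = x² + 284*D)
73838 + h(J, o(-12, 1)) = 73838 + ((-12)² + 284*(-34)) = 73838 + (144 - 9656) = 73838 - 9512 = 64326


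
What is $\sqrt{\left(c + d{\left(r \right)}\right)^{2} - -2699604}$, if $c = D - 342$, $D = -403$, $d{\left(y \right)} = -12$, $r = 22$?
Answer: $\sqrt{3272653} \approx 1809.0$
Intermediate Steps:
$c = -745$ ($c = -403 - 342 = -745$)
$\sqrt{\left(c + d{\left(r \right)}\right)^{2} - -2699604} = \sqrt{\left(-745 - 12\right)^{2} - -2699604} = \sqrt{\left(-757\right)^{2} + 2699604} = \sqrt{573049 + 2699604} = \sqrt{3272653}$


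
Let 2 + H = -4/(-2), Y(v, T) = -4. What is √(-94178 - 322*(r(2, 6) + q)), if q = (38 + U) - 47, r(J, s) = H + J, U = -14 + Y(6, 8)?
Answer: 4*I*√5383 ≈ 293.48*I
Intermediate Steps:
H = 0 (H = -2 - 4/(-2) = -2 - 4*(-½) = -2 + 2 = 0)
U = -18 (U = -14 - 4 = -18)
r(J, s) = J (r(J, s) = 0 + J = J)
q = -27 (q = (38 - 18) - 47 = 20 - 47 = -27)
√(-94178 - 322*(r(2, 6) + q)) = √(-94178 - 322*(2 - 27)) = √(-94178 - 322*(-25)) = √(-94178 + 8050) = √(-86128) = 4*I*√5383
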